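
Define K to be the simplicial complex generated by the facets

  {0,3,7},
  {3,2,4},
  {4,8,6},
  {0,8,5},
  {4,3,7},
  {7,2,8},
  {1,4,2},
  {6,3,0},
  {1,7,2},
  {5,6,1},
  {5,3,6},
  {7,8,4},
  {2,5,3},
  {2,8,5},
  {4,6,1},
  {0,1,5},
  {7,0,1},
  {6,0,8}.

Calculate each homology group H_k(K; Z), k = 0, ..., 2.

H_0 = Z,  H_1 = Z ⊕ Z/2,  H_2 = 0.

Take the total order 0 < 1 < 2 < 3 < 4 < 5 < 6 < 7 < 8 on the vertex set. Then K (dimension 2) consists of the simplices:

  0-simplices (9): [0], [1], [2], [3], [4], [5], [6], [7], [8]
  1-simplices (27): (27 of them)
  2-simplices (18): [0,1,5], [0,1,7], [0,3,6], [0,3,7], [0,5,8], [0,6,8], [1,2,4], [1,2,7], [1,4,6], [1,5,6], [2,3,4], [2,3,5], [2,5,8], [2,7,8], [3,4,7], [3,5,6], [4,6,8], [4,7,8]

giving chain groups C_0 ≅ Z^9, C_1 ≅ Z^27, C_2 ≅ Z^18.

∂_1: C_1 → C_0 is given by ∂[p,q] = [q] − [p].
The resulting 9×27 matrix has rank 8, and its Smith normal form has invariant factors (1,1,1,1,1,1,1,1).

The boundary map ∂_2: C_2 → C_1 acts by ∂[p,q,r] = [q,r] − [p,r] + [p,q]. For instance
  ∂[2,3,4] = [3,4] − [2,4] + [2,3],
  ∂[2,3,5] = [3,5] − [2,5] + [2,3].
The resulting 27×18 matrix has rank 18, and its Smith normal form has invariant factors (1,1,1,1,1,1,1,1,1,1,1,1,1,1,1,1,1,2).

Computing H_k = (kernel of ∂_k) / (image of ∂_{k+1}):

  H_0: rank C_0 − rank ∂_1 = 9 − 8 = 1, and the invariant factors of ∂_1 are all 1, so H_0 = Z.
  H_1: rank ker ∂_1 − rank ∂_2 = (27 − 8) − 18 = 1, and ∂_2 has invariant factor 2 > 1, so H_1 = Z ⊕ Z/2.
  H_2: rank ker ∂_2 − rank ∂_3 = (18 − 18) − 0 = 0, and there is no ∂_3, so H_2 = 0.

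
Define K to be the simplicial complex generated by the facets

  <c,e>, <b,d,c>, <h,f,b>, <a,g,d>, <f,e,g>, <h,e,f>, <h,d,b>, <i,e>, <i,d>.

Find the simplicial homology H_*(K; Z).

H_0 = Z,  H_1 = Z^3,  H_2 = 0.

Take the total order a < b < c < d < e < f < g < h < i on the vertex set. Then K (dimension 2) consists of the simplices:

  0-simplices (9): a, b, c, d, e, f, g, h, i
  1-simplices (17): ad, ag, bc, bd, bf, bh, cd, ce, dg, dh, di, ef, eg, eh, ei, fg, fh
  2-simplices (6): adg, bcd, bdh, bfh, efg, efh

giving chain groups C_0 ≅ Z^9, C_1 ≅ Z^17, C_2 ≅ Z^6.

The boundary map ∂_1: C_1 → C_0 is given by ∂[p,q] = [q] − [p].
The resulting 9×17 matrix has rank 8, and its Smith normal form has invariant factors (1,1,1,1,1,1,1,1).

Boundary ∂_2: C_2 → C_1 acts by ∂[p,q,r] = [q,r] − [p,r] + [p,q]. For instance
  ∂bfh = fh − bh + bf,
  ∂bdh = dh − bh + bd.
The 17×6 boundary matrix has rank 6 and Smith normal form diag(1,1,1,1,1,1).

From H_k ≅ ker(∂_k) / im(∂_{k+1}) we obtain:

  H_0: rank C_0 − rank ∂_1 = 9 − 8 = 1, and the invariant factors of ∂_1 are all 1, so H_0 ≅ Z.
  H_1: rank ker ∂_1 − rank ∂_2 = (17 − 8) − 6 = 3, and the invariant factors of ∂_2 are all 1, so H_1 ≅ Z^3.
  H_2: rank ker ∂_2 − rank ∂_3 = (6 − 6) − 0 = 0, and there is no ∂_3, so H_2 ≅ 0.

As a check, the Euler characteristic is 9 − 17 + 6 = -2, which agrees with 1 − 3 + 0 = -2.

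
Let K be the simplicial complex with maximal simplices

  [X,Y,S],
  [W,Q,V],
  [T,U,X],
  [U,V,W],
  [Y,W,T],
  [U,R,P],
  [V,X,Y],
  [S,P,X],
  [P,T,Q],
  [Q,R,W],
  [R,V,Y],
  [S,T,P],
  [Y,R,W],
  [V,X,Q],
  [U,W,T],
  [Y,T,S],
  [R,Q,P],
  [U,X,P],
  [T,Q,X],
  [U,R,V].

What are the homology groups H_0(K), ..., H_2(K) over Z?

H_0 = Z,  H_1 = Z × Z/2,  H_2 = 0.

We work with the vertex ordering P < Q < R < S < T < U < V < W < X < Y. The simplices of K, each written with vertices in increasing order, are:

  0-simplices (10): P, Q, R, S, T, U, V, W, X, Y
  1-simplices (30): PQ, PR, PS, PT, PU, PX, QR, QT, QV, QW, QX, RU, RV, RW, RY, ST, SX, SY, TU, TW, TX, TY, UV, UW, UX, VW, VX, VY, WY, XY
  2-simplices (20): PQR, PQT, PRU, PST, PSX, PUX, QRW, QTX, QVW, QVX, RUV, RVY, RWY, STY, SXY, TUW, TUX, TWY, UVW, VXY

giving chain groups C_0 ≅ Z^10, C_1 ≅ Z^30, C_2 ≅ Z^20.

Boundary ∂_1: C_1 → C_0 sends each edge [p,q] (with p < q) to q − p.
This gives a 10×30 integer matrix of rank 9; reducing to Smith normal form yields diagonal entries (1,1,1,1,1,1,1,1,1).

Boundary ∂_2: C_2 → C_1 maps a triangle to the signed sum of its edges. For instance
  ∂QVW = VW − QW + QV,
  ∂TWY = WY − TY + TW.
This gives a 30×20 integer matrix of rank 20; reducing to Smith normal form yields diagonal entries (1,1,1,1,1,1,1,1,1,1,1,1,1,1,1,1,1,1,1,2).

Reading off H_k = ker ∂_k / im ∂_{k+1}:

  H_0: rank C_0 − rank ∂_1 = 10 − 9 = 1, and the invariant factors of ∂_1 are all 1, so H_0 ≅ Z.
  H_1: rank ker ∂_1 − rank ∂_2 = (30 − 9) − 20 = 1, and ∂_2 has invariant factor 2 > 1, so H_1 ≅ Z × Z/2.
  H_2: rank ker ∂_2 − rank ∂_3 = (20 − 20) − 0 = 0, and there is no ∂_3, so H_2 ≅ 0.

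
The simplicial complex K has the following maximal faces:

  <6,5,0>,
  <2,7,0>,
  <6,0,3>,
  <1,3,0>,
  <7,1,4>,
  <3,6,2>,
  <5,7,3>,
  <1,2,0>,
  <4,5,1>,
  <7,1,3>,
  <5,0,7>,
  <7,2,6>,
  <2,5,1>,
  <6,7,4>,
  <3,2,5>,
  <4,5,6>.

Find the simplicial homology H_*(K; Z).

Take the total order 0 < 1 < 2 < 3 < 4 < 5 < 6 < 7 on the vertex set. Then K (dimension 2) consists of the simplices:

  0-simplices (8): [0], [1], [2], [3], [4], [5], [6], [7]
  1-simplices (24): (24 of them)
  2-simplices (16): [0,1,2], [0,1,3], [0,2,7], [0,3,6], [0,5,6], [0,5,7], [1,2,5], [1,3,7], [1,4,5], [1,4,7], [2,3,5], [2,3,6], [2,6,7], [3,5,7], [4,5,6], [4,6,7]

giving chain groups C_0 ≅ Z^8, C_1 ≅ Z^24, C_2 ≅ Z^16.

∂_1: C_1 → C_0 sends each edge [p,q] (with p < q) to q − p. For instance
  ∂[0,2] = [2] − [0].
The 8×24 boundary matrix has rank 7 and Smith normal form diag(1,1,1,1,1,1,1).

∂_2: C_2 → C_1 maps a triangle to the signed sum of its edges. For instance
  ∂[1,4,7] = [4,7] − [1,7] + [1,4],
  ∂[0,5,7] = [5,7] − [0,7] + [0,5].
The resulting 24×16 matrix has rank 15, and its Smith normal form has invariant factors (1,1,1,1,1,1,1,1,1,1,1,1,1,1,1).

Now H_k = ker ∂_k / im ∂_{k+1}, so:

  H_0: rank C_0 − rank ∂_1 = 8 − 7 = 1, and the invariant factors of ∂_1 are all 1, so H_0 = Z.
  H_1: rank ker ∂_1 − rank ∂_2 = (24 − 7) − 15 = 2, and the invariant factors of ∂_2 are all 1, so H_1 = Z^2.
  H_2: rank ker ∂_2 − rank ∂_3 = (16 − 15) − 0 = 1, and there is no ∂_3, so H_2 = Z.

As a check, the Euler characteristic is 8 − 24 + 16 = 0, which agrees with 1 − 2 + 1 = 0.
(K is a triangulation of the torus T^2.)

H_0 ≅ Z,  H_1 ≅ Z^2,  H_2 ≅ Z.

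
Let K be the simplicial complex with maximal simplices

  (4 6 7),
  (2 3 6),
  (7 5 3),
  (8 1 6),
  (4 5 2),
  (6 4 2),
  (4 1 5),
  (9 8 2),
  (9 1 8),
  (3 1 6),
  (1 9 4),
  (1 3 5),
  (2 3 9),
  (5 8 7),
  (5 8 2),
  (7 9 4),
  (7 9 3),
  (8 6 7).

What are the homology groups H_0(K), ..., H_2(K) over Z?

Take the total order 1 < 2 < 3 < 4 < 5 < 6 < 7 < 8 < 9 on the vertex set. Then K (dimension 2) consists of the simplices:

  0-simplices (9): [1], [2], [3], [4], [5], [6], [7], [8], [9]
  1-simplices (27): (27 of them)
  2-simplices (18): [1,3,5], [1,3,6], [1,4,5], [1,4,9], [1,6,8], [1,8,9], [2,3,6], [2,3,9], [2,4,5], [2,4,6], [2,5,8], [2,8,9], [3,5,7], [3,7,9], [4,6,7], [4,7,9], [5,7,8], [6,7,8]

so the chain groups are C_0 ≅ Z^9, C_1 ≅ Z^27, C_2 ≅ Z^18.

∂_1: C_1 → C_0 sends each edge [p,q] (with p < q) to q − p. For instance
  ∂[2,6] = [6] − [2].
The 9×27 boundary matrix has rank 8 and Smith normal form diag(1,1,1,1,1,1,1,1).

∂_2: C_2 → C_1 sends each 2-simplex [p,q,r] to [q,r] − [p,r] + [p,q]. For instance
  ∂[4,6,7] = [6,7] − [4,7] + [4,6],
  ∂[1,8,9] = [8,9] − [1,9] + [1,8].
The 27×18 boundary matrix has rank 17 and Smith normal form diag(1,1,1,1,1,1,1,1,1,1,1,1,1,1,1,1,1).

Computing H_k = (kernel of ∂_k) / (image of ∂_{k+1}):

  H_0: rank C_0 − rank ∂_1 = 9 − 8 = 1, and the invariant factors of ∂_1 are all 1, so H_0 = Z.
  H_1: rank ker ∂_1 − rank ∂_2 = (27 − 8) − 17 = 2, and the invariant factors of ∂_2 are all 1, so H_1 = Z^2.
  H_2: rank ker ∂_2 − rank ∂_3 = (18 − 17) − 0 = 1, and there is no ∂_3, so H_2 = Z.

(K is a triangulation of the torus T^2.)

H_0 = Z,  H_1 = Z^2,  H_2 = Z.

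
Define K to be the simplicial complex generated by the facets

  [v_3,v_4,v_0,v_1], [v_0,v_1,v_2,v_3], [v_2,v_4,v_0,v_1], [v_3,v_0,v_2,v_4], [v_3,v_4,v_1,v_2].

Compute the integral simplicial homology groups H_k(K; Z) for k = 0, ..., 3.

H_0 ≅ Z,  H_1 = 0,  H_2 = 0,  H_3 ≅ Z.

Take the total order v_0 < v_1 < v_2 < v_3 < v_4 on the vertex set. Then K (dimension 3) consists of the simplices:

  0-simplices (5): [v_0], [v_1], [v_2], [v_3], [v_4]
  1-simplices (10): [v_0,v_1], [v_0,v_2], [v_0,v_3], [v_0,v_4], [v_1,v_2], [v_1,v_3], [v_1,v_4], [v_2,v_3], [v_2,v_4], [v_3,v_4]
  2-simplices (10): [v_0,v_1,v_2], [v_0,v_1,v_3], [v_0,v_1,v_4], [v_0,v_2,v_3], [v_0,v_2,v_4], [v_0,v_3,v_4], [v_1,v_2,v_3], [v_1,v_2,v_4], [v_1,v_3,v_4], [v_2,v_3,v_4]
  3-simplices (5): [v_0,v_1,v_2,v_3], [v_0,v_1,v_2,v_4], [v_0,v_1,v_3,v_4], [v_0,v_2,v_3,v_4], [v_1,v_2,v_3,v_4]

so the chain groups are C_0 ≅ Z^5, C_1 ≅ Z^10, C_2 ≅ Z^10, C_3 ≅ Z^5.

Boundary ∂_1: C_1 → C_0 is given by ∂[p,q] = [q] − [p].
The resulting 5×10 matrix has rank 4, and its Smith normal form has invariant factors (1,1,1,1).

Boundary ∂_2: C_2 → C_1 acts by ∂[p,q,r] = [q,r] − [p,r] + [p,q]. For instance
  ∂[v_1,v_2,v_3] = [v_2,v_3] − [v_1,v_3] + [v_1,v_2],
  ∂[v_0,v_1,v_2] = [v_1,v_2] − [v_0,v_2] + [v_0,v_1].
This gives a 10×10 integer matrix of rank 6; reducing to Smith normal form yields diagonal entries (1,1,1,1,1,1).

∂_3: C_3 → C_2 sends each 3-simplex σ to the alternating sum Σ_i (−1)^i (σ with its i-th vertex removed). For instance
  ∂[v_0,v_1,v_2,v_4] = [v_1,v_2,v_4] − [v_0,v_2,v_4] + [v_0,v_1,v_4] − [v_0,v_1,v_2],
  ∂[v_0,v_1,v_2,v_3] = [v_1,v_2,v_3] − [v_0,v_2,v_3] + [v_0,v_1,v_3] − [v_0,v_1,v_2].
The 10×5 boundary matrix has rank 4 and Smith normal form diag(1,1,1,1).

Now H_k = ker ∂_k / im ∂_{k+1}, so:

  H_0: rank C_0 − rank ∂_1 = 5 − 4 = 1, and the invariant factors of ∂_1 are all 1, so H_0 ≅ Z.
  H_1: rank ker ∂_1 − rank ∂_2 = (10 − 4) − 6 = 0, and the invariant factors of ∂_2 are all 1, so H_1 ≅ 0.
  H_2: rank ker ∂_2 − rank ∂_3 = (10 − 6) − 4 = 0, and the invariant factors of ∂_3 are all 1, so H_2 ≅ 0.
  H_3: rank ker ∂_3 − rank ∂_4 = (5 − 4) − 0 = 1, and there is no ∂_4, so H_3 ≅ Z.

As a check, the Euler characteristic is 5 − 10 + 10 − 5 = 0, which agrees with 1 − 0 + 0 − 1 = 0.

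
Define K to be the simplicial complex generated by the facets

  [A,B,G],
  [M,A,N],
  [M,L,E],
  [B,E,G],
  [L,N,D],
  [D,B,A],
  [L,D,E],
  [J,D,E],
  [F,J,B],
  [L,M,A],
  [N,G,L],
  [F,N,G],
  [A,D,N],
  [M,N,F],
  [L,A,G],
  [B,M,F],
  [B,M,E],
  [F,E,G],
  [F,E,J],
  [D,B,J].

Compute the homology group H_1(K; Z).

We work with the vertex ordering A < B < D < E < F < G < J < L < M < N. The simplices of K, each written with vertices in increasing order, are:

  0-simplices (10): A, B, D, E, F, G, J, L, M, N
  1-simplices (30): AB, AD, AG, AL, AM, AN, BD, BE, BF, BG, BJ, BM, DE, DJ, DL, DN, EF, EG, EJ, EL, EM, FG, FJ, FM, FN, GL, GN, LM, LN, MN
  2-simplices (20): ABD, ABG, ADN, AGL, ALM, AMN, BDJ, BEG, BEM, BFJ, BFM, DEJ, DEL, DLN, EFG, EFJ, ELM, FGN, FMN, GLN

giving chain groups C_0 ≅ Z^10, C_1 ≅ Z^30, C_2 ≅ Z^20.

The boundary map ∂_1: C_1 → C_0 is given by ∂[p,q] = [q] − [p].
The resulting 10×30 matrix has rank 9, and its Smith normal form has invariant factors (1,1,1,1,1,1,1,1,1).

∂_2: C_2 → C_1 sends each 2-simplex [p,q,r] to [q,r] − [p,r] + [p,q]. For instance
  ∂ADN = DN − AN + AD,
  ∂ABD = BD − AD + AB.
As a 30×20 matrix over Z this has rank 20, with invariant factors (1,1,1,1,1,1,1,1,1,1,1,1,1,1,1,1,1,1,1,2).

Now H_k = ker ∂_k / im ∂_{k+1}, so:

  H_1: rank ker ∂_1 − rank ∂_2 = (30 − 9) − 20 = 1, and ∂_2 has invariant factor 2 > 1, so H_1 = Z × Z/2.

H_1 = Z × Z/2.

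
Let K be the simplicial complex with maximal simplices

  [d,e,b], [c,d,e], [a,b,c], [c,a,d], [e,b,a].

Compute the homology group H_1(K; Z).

H_1 ≅ Z.

K has 5 vertices, 10 edges, 5 triangles.
rank ∂_1 = 4, rank ∂_2 = 5 ⇒ b_1 = 10 − 4 − 5 = 1; all invariant factors of ∂_2 are 1 so no torsion. So H_1 = Z.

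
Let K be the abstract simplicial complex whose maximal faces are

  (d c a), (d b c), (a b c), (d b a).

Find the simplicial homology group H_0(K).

Fix the vertex order a < b < c < d and write every simplex with vertices in increasing order. Then dim K = 2 and the simplices of K are:

  0-simplices (4): a, b, c, d
  1-simplices (6): ab, ac, ad, bc, bd, cd
  2-simplices (4): abc, abd, acd, bcd

so the chain groups are C_0 ≅ Z^4, C_1 ≅ Z^6, C_2 ≅ Z^4.

∂_1: C_1 → C_0 is given by ∂[p,q] = [q] − [p]. For instance
  ∂bc = c − b.
As a 4×6 matrix over Z this has rank 3, with invariant factors (1,1,1).

∂_2: C_2 → C_1 acts by ∂[p,q,r] = [q,r] − [p,r] + [p,q]. For instance
  ∂bcd = cd − bd + bc,
  ∂abc = bc − ac + ab.
This gives a 6×4 integer matrix of rank 3; reducing to Smith normal form yields diagonal entries (1,1,1).

From H_k ≅ ker(∂_k) / im(∂_{k+1}) we obtain:

  H_0: rank C_0 − rank ∂_1 = 4 − 3 = 1, and the invariant factors of ∂_1 are all 1, so H_0 = Z.

H_0 ≅ Z.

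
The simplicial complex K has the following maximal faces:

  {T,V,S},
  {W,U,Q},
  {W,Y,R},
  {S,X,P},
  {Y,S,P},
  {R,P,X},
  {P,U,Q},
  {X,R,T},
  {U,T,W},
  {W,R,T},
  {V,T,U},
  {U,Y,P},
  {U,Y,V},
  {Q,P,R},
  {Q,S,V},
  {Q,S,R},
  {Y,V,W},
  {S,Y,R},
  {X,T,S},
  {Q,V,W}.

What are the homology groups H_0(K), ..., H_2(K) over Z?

H_0 ≅ Z,  H_1 ≅ Z ⊕ Z/2Z,  H_2 = 0.

K has 10 vertices, 30 edges, 20 triangles.
rank ∂_0 = 0, rank ∂_1 = 9 ⇒ b_0 = 10 − 0 − 9 = 1; all invariant factors of ∂_1 are 1 so no torsion. So H_0 ≅ Z.
rank ∂_1 = 9, rank ∂_2 = 20 ⇒ b_1 = 30 − 9 − 20 = 1; ∂_2 has invariant factor(s) [2] giving torsion. So H_1 ≅ Z ⊕ Z/2Z.
rank ∂_2 = 20, rank ∂_3 = 0 ⇒ b_2 = 20 − 20 − 0 = 0. So H_2 ≅ 0.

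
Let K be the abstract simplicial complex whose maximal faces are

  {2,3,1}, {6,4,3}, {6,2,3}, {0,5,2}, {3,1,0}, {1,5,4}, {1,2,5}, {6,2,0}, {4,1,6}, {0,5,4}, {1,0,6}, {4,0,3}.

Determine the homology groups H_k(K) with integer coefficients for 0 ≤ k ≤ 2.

H_0 ≅ Z,  H_1 ≅ Z/2,  H_2 = 0.

Take the total order 0 < 1 < 2 < 3 < 4 < 5 < 6 on the vertex set. Then K (dimension 2) consists of the simplices:

  0-simplices (7): [0], [1], [2], [3], [4], [5], [6]
  1-simplices (18): [0,1], [0,2], [0,3], [0,4], [0,5], [0,6], [1,2], [1,3], [1,4], [1,5], [1,6], [2,3], [2,5], [2,6], [3,4], [3,6], [4,5], [4,6]
  2-simplices (12): [0,1,3], [0,1,6], [0,2,5], [0,2,6], [0,3,4], [0,4,5], [1,2,3], [1,2,5], [1,4,5], [1,4,6], [2,3,6], [3,4,6]

so the chain groups are C_0 ≅ Z^7, C_1 ≅ Z^18, C_2 ≅ Z^12.

The boundary map ∂_1: C_1 → C_0 maps an edge to its endpoints' difference, ∂[p,q] = q − p.
The resulting 7×18 matrix has rank 6, and its Smith normal form has invariant factors (1,1,1,1,1,1).

∂_2: C_2 → C_1 maps a triangle to the signed sum of its edges. For instance
  ∂[1,4,6] = [4,6] − [1,6] + [1,4],
  ∂[0,3,4] = [3,4] − [0,4] + [0,3].
This gives a 18×12 integer matrix of rank 12; reducing to Smith normal form yields diagonal entries (1,1,1,1,1,1,1,1,1,1,1,2).

Now H_k = ker ∂_k / im ∂_{k+1}, so:

  H_0: rank C_0 − rank ∂_1 = 7 − 6 = 1, and the invariant factors of ∂_1 are all 1, so H_0 ≅ Z.
  H_1: rank ker ∂_1 − rank ∂_2 = (18 − 6) − 12 = 0, and ∂_2 has invariant factor 2 > 1, so H_1 ≅ Z/2.
  H_2: rank ker ∂_2 − rank ∂_3 = (12 − 12) − 0 = 0, and there is no ∂_3, so H_2 ≅ 0.

(K is a triangulation of the real projective plane RP^2.)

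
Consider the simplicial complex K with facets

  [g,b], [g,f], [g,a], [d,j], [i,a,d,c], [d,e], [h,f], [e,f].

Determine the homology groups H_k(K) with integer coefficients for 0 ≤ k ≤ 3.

Order the vertices as a < b < c < d < e < f < g < h < i < j. Listing each simplex with vertices in this order, K has dimension 3 with simplices:

  0-simplices (10): a, b, c, d, e, f, g, h, i, j
  1-simplices (13): ac, ad, ag, ai, bg, cd, ci, de, di, dj, ef, fg, fh
  2-simplices (4): acd, aci, adi, cdi
  3-simplices (1): acdi

so the chain groups are C_0 ≅ Z^10, C_1 ≅ Z^13, C_2 ≅ Z^4, C_3 ≅ Z^1.

Boundary ∂_1: C_1 → C_0 sends each edge [p,q] (with p < q) to q − p. For instance
  ∂ci = i − c.
The resulting 10×13 matrix has rank 9, and its Smith normal form has invariant factors (1,1,1,1,1,1,1,1,1).

The boundary map ∂_2: C_2 → C_1 sends each 2-simplex [p,q,r] to [q,r] − [p,r] + [p,q]. For instance
  ∂aci = ci − ai + ac,
  ∂cdi = di − ci + cd.
The 13×4 boundary matrix has rank 3 and Smith normal form diag(1,1,1).

∂_3: C_3 → C_2 sends each 3-simplex σ to the alternating sum Σ_i (−1)^i (σ with its i-th vertex removed). For instance
  ∂acdi = cdi − adi + aci − acd.
The resulting 4×1 matrix has rank 1, and its Smith normal form has invariant factors (1).

Computing H_k = (kernel of ∂_k) / (image of ∂_{k+1}):

  H_0: rank C_0 − rank ∂_1 = 10 − 9 = 1, and the invariant factors of ∂_1 are all 1, so H_0 = Z.
  H_1: rank ker ∂_1 − rank ∂_2 = (13 − 9) − 3 = 1, and the invariant factors of ∂_2 are all 1, so H_1 = Z.
  H_2: rank ker ∂_2 − rank ∂_3 = (4 − 3) − 1 = 0, and the invariant factors of ∂_3 are all 1, so H_2 = 0.
  H_3: rank ker ∂_3 − rank ∂_4 = (1 − 1) − 0 = 0, and there is no ∂_4, so H_3 = 0.

H_0 ≅ Z,  H_1 ≅ Z,  H_2 = 0,  H_3 = 0.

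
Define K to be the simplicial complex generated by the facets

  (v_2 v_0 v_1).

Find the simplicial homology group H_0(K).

Fix the vertex order v_0 < v_1 < v_2 and write every simplex with vertices in increasing order. Then dim K = 2 and the simplices of K are:

  0-simplices (3): [v_0], [v_1], [v_2]
  1-simplices (3): [v_0,v_1], [v_0,v_2], [v_1,v_2]
  2-simplices (1): [v_0,v_1,v_2]

giving chain groups C_0 ≅ Z^3, C_1 ≅ Z^3, C_2 ≅ Z^1.

∂_1: C_1 → C_0 maps an edge to its endpoints' difference, ∂[p,q] = q − p. For instance
  ∂[v_0,v_2] = [v_2] − [v_0].
This gives a 3×3 integer matrix of rank 2; reducing to Smith normal form yields diagonal entries (1,1).

Boundary ∂_2: C_2 → C_1 maps a triangle to the signed sum of its edges. For instance
  ∂[v_0,v_1,v_2] = [v_1,v_2] − [v_0,v_2] + [v_0,v_1].
The resulting 3×1 matrix has rank 1, and its Smith normal form has invariant factors (1).

From H_k ≅ ker(∂_k) / im(∂_{k+1}) we obtain:

  H_0: rank C_0 − rank ∂_1 = 3 − 2 = 1, and the invariant factors of ∂_1 are all 1, so H_0 ≅ Z.

H_0 = Z.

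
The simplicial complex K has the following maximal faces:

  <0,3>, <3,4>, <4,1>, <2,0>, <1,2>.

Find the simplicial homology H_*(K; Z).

H_0 = Z,  H_1 = Z.

We work with the vertex ordering 0 < 1 < 2 < 3 < 4. The simplices of K, each written with vertices in increasing order, are:

  0-simplices (5): [0], [1], [2], [3], [4]
  1-simplices (5): [0,2], [0,3], [1,2], [1,4], [3,4]

Hence C_0 ≅ Z^5, C_1 ≅ Z^5.

The boundary map ∂_1: C_1 → C_0 sends each edge [p,q] (with p < q) to q − p.
The 5×5 boundary matrix has rank 4 and Smith normal form diag(1,1,1,1).

Now H_k = ker ∂_k / im ∂_{k+1}, so:

  H_0: rank C_0 − rank ∂_1 = 5 − 4 = 1, and the invariant factors of ∂_1 are all 1, so H_0 ≅ Z.
  H_1: rank ker ∂_1 − rank ∂_2 = (5 − 4) − 0 = 1, and there is no ∂_2, so H_1 ≅ Z.

(K is a triangulation of the circle S^1.)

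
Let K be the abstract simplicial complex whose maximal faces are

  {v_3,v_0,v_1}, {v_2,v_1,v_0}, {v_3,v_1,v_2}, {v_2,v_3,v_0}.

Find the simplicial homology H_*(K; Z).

Fix the vertex order v_0 < v_1 < v_2 < v_3 and write every simplex with vertices in increasing order. Then dim K = 2 and the simplices of K are:

  0-simplices (4): [v_0], [v_1], [v_2], [v_3]
  1-simplices (6): [v_0,v_1], [v_0,v_2], [v_0,v_3], [v_1,v_2], [v_1,v_3], [v_2,v_3]
  2-simplices (4): [v_0,v_1,v_2], [v_0,v_1,v_3], [v_0,v_2,v_3], [v_1,v_2,v_3]

Hence C_0 ≅ Z^4, C_1 ≅ Z^6, C_2 ≅ Z^4.

∂_1: C_1 → C_0 maps an edge to its endpoints' difference, ∂[p,q] = q − p.
This gives a 4×6 integer matrix of rank 3; reducing to Smith normal form yields diagonal entries (1,1,1).

Boundary ∂_2: C_2 → C_1 maps a triangle to the signed sum of its edges. For instance
  ∂[v_0,v_1,v_3] = [v_1,v_3] − [v_0,v_3] + [v_0,v_1],
  ∂[v_0,v_2,v_3] = [v_2,v_3] − [v_0,v_3] + [v_0,v_2].
The resulting 6×4 matrix has rank 3, and its Smith normal form has invariant factors (1,1,1).

From H_k ≅ ker(∂_k) / im(∂_{k+1}) we obtain:

  H_0: rank C_0 − rank ∂_1 = 4 − 3 = 1, and the invariant factors of ∂_1 are all 1, so H_0 = Z.
  H_1: rank ker ∂_1 − rank ∂_2 = (6 − 3) − 3 = 0, and the invariant factors of ∂_2 are all 1, so H_1 = 0.
  H_2: rank ker ∂_2 − rank ∂_3 = (4 − 3) − 0 = 1, and there is no ∂_3, so H_2 = Z.

As a check, the Euler characteristic is 4 − 6 + 4 = 2, which agrees with 1 − 0 + 1 = 2.

H_0 ≅ Z,  H_1 = 0,  H_2 ≅ Z.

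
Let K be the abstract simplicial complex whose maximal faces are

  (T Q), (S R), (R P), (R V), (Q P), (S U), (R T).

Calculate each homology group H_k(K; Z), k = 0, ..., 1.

H_0 = Z,  H_1 = Z.

We work with the vertex ordering P < Q < R < S < T < U < V. The simplices of K, each written with vertices in increasing order, are:

  0-simplices (7): P, Q, R, S, T, U, V
  1-simplices (7): PQ, PR, QT, RS, RT, RV, SU

Hence C_0 ≅ Z^7, C_1 ≅ Z^7.

∂_1: C_1 → C_0 sends each edge [p,q] (with p < q) to q − p.
The 7×7 boundary matrix has rank 6 and Smith normal form diag(1,1,1,1,1,1).

Now H_k = ker ∂_k / im ∂_{k+1}, so:

  H_0: rank C_0 − rank ∂_1 = 7 − 6 = 1, and the invariant factors of ∂_1 are all 1, so H_0 ≅ Z.
  H_1: rank ker ∂_1 − rank ∂_2 = (7 − 6) − 0 = 1, and there is no ∂_2, so H_1 ≅ Z.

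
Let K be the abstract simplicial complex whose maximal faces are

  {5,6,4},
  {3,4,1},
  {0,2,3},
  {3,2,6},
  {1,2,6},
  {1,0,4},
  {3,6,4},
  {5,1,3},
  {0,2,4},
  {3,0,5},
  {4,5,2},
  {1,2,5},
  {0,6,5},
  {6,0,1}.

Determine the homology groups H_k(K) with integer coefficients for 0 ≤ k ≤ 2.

We work with the vertex ordering 0 < 1 < 2 < 3 < 4 < 5 < 6. The simplices of K, each written with vertices in increasing order, are:

  0-simplices (7): [0], [1], [2], [3], [4], [5], [6]
  1-simplices (21): [0,1], [0,2], [0,3], [0,4], [0,5], [0,6], [1,2], [1,3], [1,4], [1,5], [1,6], [2,3], [2,4], [2,5], [2,6], [3,4], [3,5], [3,6], [4,5], [4,6], [5,6]
  2-simplices (14): [0,1,4], [0,1,6], [0,2,3], [0,2,4], [0,3,5], [0,5,6], [1,2,5], [1,2,6], [1,3,4], [1,3,5], [2,3,6], [2,4,5], [3,4,6], [4,5,6]

so the chain groups are C_0 ≅ Z^7, C_1 ≅ Z^21, C_2 ≅ Z^14.

∂_1: C_1 → C_0 maps an edge to its endpoints' difference, ∂[p,q] = q − p.
The 7×21 boundary matrix has rank 6 and Smith normal form diag(1,1,1,1,1,1).

Boundary ∂_2: C_2 → C_1 acts by ∂[p,q,r] = [q,r] − [p,r] + [p,q]. For instance
  ∂[0,5,6] = [5,6] − [0,6] + [0,5],
  ∂[1,3,5] = [3,5] − [1,5] + [1,3].
The resulting 21×14 matrix has rank 13, and its Smith normal form has invariant factors (1,1,1,1,1,1,1,1,1,1,1,1,1).

Now H_k = ker ∂_k / im ∂_{k+1}, so:

  H_0: rank C_0 − rank ∂_1 = 7 − 6 = 1, and the invariant factors of ∂_1 are all 1, so H_0 ≅ Z.
  H_1: rank ker ∂_1 − rank ∂_2 = (21 − 6) − 13 = 2, and the invariant factors of ∂_2 are all 1, so H_1 ≅ Z^2.
  H_2: rank ker ∂_2 − rank ∂_3 = (14 − 13) − 0 = 1, and there is no ∂_3, so H_2 ≅ Z.

H_0 = Z,  H_1 = Z^2,  H_2 = Z.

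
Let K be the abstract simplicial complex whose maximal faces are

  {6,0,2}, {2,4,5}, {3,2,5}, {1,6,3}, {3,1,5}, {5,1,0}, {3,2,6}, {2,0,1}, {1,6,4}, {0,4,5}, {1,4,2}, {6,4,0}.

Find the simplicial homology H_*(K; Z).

H_0 ≅ Z,  H_1 ≅ Z_2,  H_2 = 0.

K has 7 vertices, 18 edges, 12 triangles.
rank ∂_0 = 0, rank ∂_1 = 6 ⇒ b_0 = 7 − 0 − 6 = 1; all invariant factors of ∂_1 are 1 so no torsion. So H_0 = Z.
rank ∂_1 = 6, rank ∂_2 = 12 ⇒ b_1 = 18 − 6 − 12 = 0; ∂_2 has invariant factor(s) [2] giving torsion. So H_1 = Z_2.
rank ∂_2 = 12, rank ∂_3 = 0 ⇒ b_2 = 12 − 12 − 0 = 0. So H_2 = 0.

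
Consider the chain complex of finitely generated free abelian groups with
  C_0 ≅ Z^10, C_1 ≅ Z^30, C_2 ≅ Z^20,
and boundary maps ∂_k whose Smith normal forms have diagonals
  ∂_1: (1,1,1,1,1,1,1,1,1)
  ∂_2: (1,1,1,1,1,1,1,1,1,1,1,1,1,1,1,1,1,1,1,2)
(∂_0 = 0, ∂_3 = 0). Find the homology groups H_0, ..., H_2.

H_0: b_0 = 10 − 0 − 9 = 1; torsion from ∂_1 factors > 1: none. So H_0 = Z.
H_1: b_1 = 30 − 9 − 20 = 1; torsion from ∂_2 factors > 1: [2]. So H_1 = Z ⊕ Z/2Z.
H_2: b_2 = 20 − 20 − 0 = 0; torsion from ∂_3 factors > 1: none. So H_2 = 0.

H_0 = Z,  H_1 = Z ⊕ Z/2Z,  H_2 = 0.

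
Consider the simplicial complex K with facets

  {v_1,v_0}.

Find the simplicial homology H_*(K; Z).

H_0 = Z,  H_1 = 0.

We work with the vertex ordering v_0 < v_1. The simplices of K, each written with vertices in increasing order, are:

  0-simplices (2): [v_0], [v_1]
  1-simplices (1): [v_0,v_1]

giving chain groups C_0 ≅ Z^2, C_1 ≅ Z^1.

The boundary map ∂_1: C_1 → C_0 sends each edge [p,q] (with p < q) to q − p. For instance
  ∂[v_0,v_1] = [v_1] − [v_0].
The 2×1 boundary matrix has rank 1 and Smith normal form diag(1).

Now H_k = ker ∂_k / im ∂_{k+1}, so:

  H_0: rank C_0 − rank ∂_1 = 2 − 1 = 1, and the invariant factors of ∂_1 are all 1, so H_0 ≅ Z.
  H_1: rank ker ∂_1 − rank ∂_2 = (1 − 1) − 0 = 0, and there is no ∂_2, so H_1 ≅ 0.

(K is a triangulation of the 1-simplex.)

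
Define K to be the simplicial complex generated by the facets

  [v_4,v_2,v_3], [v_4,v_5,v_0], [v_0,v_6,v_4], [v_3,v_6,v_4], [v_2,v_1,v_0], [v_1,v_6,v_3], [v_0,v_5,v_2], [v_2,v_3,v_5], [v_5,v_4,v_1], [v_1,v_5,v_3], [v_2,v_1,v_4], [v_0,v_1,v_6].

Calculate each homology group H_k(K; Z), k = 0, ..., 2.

K has 7 vertices, 18 edges, 12 triangles.
rank ∂_0 = 0, rank ∂_1 = 6 ⇒ b_0 = 7 − 0 − 6 = 1; all invariant factors of ∂_1 are 1 so no torsion. So H_0 ≅ Z.
rank ∂_1 = 6, rank ∂_2 = 12 ⇒ b_1 = 18 − 6 − 12 = 0; ∂_2 has invariant factor(s) [2] giving torsion. So H_1 ≅ Z_2.
rank ∂_2 = 12, rank ∂_3 = 0 ⇒ b_2 = 12 − 12 − 0 = 0. So H_2 ≅ 0.

H_0 = Z,  H_1 = Z_2,  H_2 = 0.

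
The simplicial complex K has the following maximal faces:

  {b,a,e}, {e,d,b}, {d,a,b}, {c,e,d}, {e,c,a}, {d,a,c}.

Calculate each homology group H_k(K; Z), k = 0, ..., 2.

K has 5 vertices, 9 edges, 6 triangles.
rank ∂_0 = 0, rank ∂_1 = 4 ⇒ b_0 = 5 − 0 − 4 = 1; all invariant factors of ∂_1 are 1 so no torsion. So H_0 ≅ Z.
rank ∂_1 = 4, rank ∂_2 = 5 ⇒ b_1 = 9 − 4 − 5 = 0; all invariant factors of ∂_2 are 1 so no torsion. So H_1 ≅ 0.
rank ∂_2 = 5, rank ∂_3 = 0 ⇒ b_2 = 6 − 5 − 0 = 1. So H_2 ≅ Z.

H_0 ≅ Z,  H_1 = 0,  H_2 ≅ Z.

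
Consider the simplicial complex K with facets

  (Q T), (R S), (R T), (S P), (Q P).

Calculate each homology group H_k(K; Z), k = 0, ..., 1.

Order the vertices as P < Q < R < S < T. Listing each simplex with vertices in this order, K has dimension 1 with simplices:

  0-simplices (5): P, Q, R, S, T
  1-simplices (5): PQ, PS, QT, RS, RT

giving chain groups C_0 ≅ Z^5, C_1 ≅ Z^5.

The boundary map ∂_1: C_1 → C_0 maps an edge to its endpoints' difference, ∂[p,q] = q − p. For instance
  ∂RT = T − R.
As a 5×5 matrix over Z this has rank 4, with invariant factors (1,1,1,1).

Reading off H_k = ker ∂_k / im ∂_{k+1}:

  H_0: rank C_0 − rank ∂_1 = 5 − 4 = 1, and the invariant factors of ∂_1 are all 1, so H_0 = Z.
  H_1: rank ker ∂_1 − rank ∂_2 = (5 − 4) − 0 = 1, and there is no ∂_2, so H_1 = Z.

As a check, the Euler characteristic is 5 − 5 = 0, which agrees with 1 − 1 = 0.

H_0 = Z,  H_1 = Z.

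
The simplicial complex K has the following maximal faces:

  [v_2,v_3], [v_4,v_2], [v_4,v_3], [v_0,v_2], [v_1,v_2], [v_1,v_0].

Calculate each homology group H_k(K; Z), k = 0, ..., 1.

Order the vertices as v_0 < v_1 < v_2 < v_3 < v_4. Listing each simplex with vertices in this order, K has dimension 1 with simplices:

  0-simplices (5): [v_0], [v_1], [v_2], [v_3], [v_4]
  1-simplices (6): [v_0,v_1], [v_0,v_2], [v_1,v_2], [v_2,v_3], [v_2,v_4], [v_3,v_4]

so the chain groups are C_0 ≅ Z^5, C_1 ≅ Z^6.

Boundary ∂_1: C_1 → C_0 sends each edge [p,q] (with p < q) to q − p.
This gives a 5×6 integer matrix of rank 4; reducing to Smith normal form yields diagonal entries (1,1,1,1).

From H_k ≅ ker(∂_k) / im(∂_{k+1}) we obtain:

  H_0: rank C_0 − rank ∂_1 = 5 − 4 = 1, and the invariant factors of ∂_1 are all 1, so H_0 = Z.
  H_1: rank ker ∂_1 − rank ∂_2 = (6 − 4) − 0 = 2, and there is no ∂_2, so H_1 = Z^2.

As a check, the Euler characteristic is 5 − 6 = -1, which agrees with 1 − 2 = -1.
(K is a triangulation of a wedge of 2 circles.)

H_0 ≅ Z,  H_1 ≅ Z^2.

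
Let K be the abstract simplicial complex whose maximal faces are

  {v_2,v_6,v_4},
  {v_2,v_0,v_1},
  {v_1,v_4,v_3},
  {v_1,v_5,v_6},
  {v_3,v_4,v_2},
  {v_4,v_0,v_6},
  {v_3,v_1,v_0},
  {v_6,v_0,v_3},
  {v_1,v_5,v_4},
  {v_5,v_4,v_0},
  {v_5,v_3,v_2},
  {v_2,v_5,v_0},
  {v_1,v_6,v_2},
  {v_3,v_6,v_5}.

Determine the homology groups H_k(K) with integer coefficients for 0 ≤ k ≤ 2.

We work with the vertex ordering v_0 < v_1 < v_2 < v_3 < v_4 < v_5 < v_6. The simplices of K, each written with vertices in increasing order, are:

  0-simplices (7): [v_0], [v_1], [v_2], [v_3], [v_4], [v_5], [v_6]
  1-simplices (21): (21 of them)
  2-simplices (14): (14 of them)

so the chain groups are C_0 ≅ Z^7, C_1 ≅ Z^21, C_2 ≅ Z^14.

Boundary ∂_1: C_1 → C_0 is given by ∂[p,q] = [q] − [p]. For instance
  ∂[v_1,v_3] = [v_3] − [v_1].
The 7×21 boundary matrix has rank 6 and Smith normal form diag(1,1,1,1,1,1).

The boundary map ∂_2: C_2 → C_1 maps a triangle to the signed sum of its edges. For instance
  ∂[v_2,v_3,v_5] = [v_3,v_5] − [v_2,v_5] + [v_2,v_3],
  ∂[v_2,v_4,v_6] = [v_4,v_6] − [v_2,v_6] + [v_2,v_4].
The 21×14 boundary matrix has rank 13 and Smith normal form diag(1,1,1,1,1,1,1,1,1,1,1,1,1).

From H_k ≅ ker(∂_k) / im(∂_{k+1}) we obtain:

  H_0: rank C_0 − rank ∂_1 = 7 − 6 = 1, and the invariant factors of ∂_1 are all 1, so H_0 = Z.
  H_1: rank ker ∂_1 − rank ∂_2 = (21 − 6) − 13 = 2, and the invariant factors of ∂_2 are all 1, so H_1 = Z^2.
  H_2: rank ker ∂_2 − rank ∂_3 = (14 − 13) − 0 = 1, and there is no ∂_3, so H_2 = Z.

H_0 ≅ Z,  H_1 ≅ Z^2,  H_2 ≅ Z.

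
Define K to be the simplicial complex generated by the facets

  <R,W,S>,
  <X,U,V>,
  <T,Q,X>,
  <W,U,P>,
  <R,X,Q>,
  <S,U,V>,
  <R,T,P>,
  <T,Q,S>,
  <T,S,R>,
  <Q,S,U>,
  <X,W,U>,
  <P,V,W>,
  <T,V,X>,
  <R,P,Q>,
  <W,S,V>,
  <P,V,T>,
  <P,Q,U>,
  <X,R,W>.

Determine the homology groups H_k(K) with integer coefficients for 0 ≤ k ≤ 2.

Order the vertices as P < Q < R < S < T < U < V < W < X. Listing each simplex with vertices in this order, K has dimension 2 with simplices:

  0-simplices (9): P, Q, R, S, T, U, V, W, X
  1-simplices (27): PQ, PR, PT, PU, PV, PW, QR, QS, QT, QU, QX, RS, RT, RW, RX, ST, SU, SV, SW, TV, TX, UV, UW, UX, VW, VX, WX
  2-simplices (18): PQR, PQU, PRT, PTV, PUW, PVW, QRX, QST, QSU, QTX, RST, RSW, RWX, SUV, SVW, TVX, UVX, UWX

Hence C_0 ≅ Z^9, C_1 ≅ Z^27, C_2 ≅ Z^18.

∂_1: C_1 → C_0 maps an edge to its endpoints' difference, ∂[p,q] = q − p.
This gives a 9×27 integer matrix of rank 8; reducing to Smith normal form yields diagonal entries (1,1,1,1,1,1,1,1).

∂_2: C_2 → C_1 maps a triangle to the signed sum of its edges. For instance
  ∂QTX = TX − QX + QT,
  ∂RWX = WX − RX + RW.
The resulting 27×18 matrix has rank 18, and its Smith normal form has invariant factors (1,1,1,1,1,1,1,1,1,1,1,1,1,1,1,1,1,2).

Reading off H_k = ker ∂_k / im ∂_{k+1}:

  H_0: rank C_0 − rank ∂_1 = 9 − 8 = 1, and the invariant factors of ∂_1 are all 1, so H_0 = Z.
  H_1: rank ker ∂_1 − rank ∂_2 = (27 − 8) − 18 = 1, and ∂_2 has invariant factor 2 > 1, so H_1 = Z ⊕ Z/2Z.
  H_2: rank ker ∂_2 − rank ∂_3 = (18 − 18) − 0 = 0, and there is no ∂_3, so H_2 = 0.

H_0 ≅ Z,  H_1 ≅ Z ⊕ Z/2Z,  H_2 = 0.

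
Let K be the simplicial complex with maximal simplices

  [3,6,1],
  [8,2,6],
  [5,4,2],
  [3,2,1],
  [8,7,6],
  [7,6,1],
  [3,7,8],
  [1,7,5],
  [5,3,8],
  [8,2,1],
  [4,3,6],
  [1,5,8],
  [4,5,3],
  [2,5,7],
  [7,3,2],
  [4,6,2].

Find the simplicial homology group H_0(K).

We work with the vertex ordering 1 < 2 < 3 < 4 < 5 < 6 < 7 < 8. The simplices of K, each written with vertices in increasing order, are:

  0-simplices (8): [1], [2], [3], [4], [5], [6], [7], [8]
  1-simplices (24): (24 of them)
  2-simplices (16): [1,2,3], [1,2,8], [1,3,6], [1,5,7], [1,5,8], [1,6,7], [2,3,7], [2,4,5], [2,4,6], [2,5,7], [2,6,8], [3,4,5], [3,4,6], [3,5,8], [3,7,8], [6,7,8]

so the chain groups are C_0 ≅ Z^8, C_1 ≅ Z^24, C_2 ≅ Z^16.

∂_1: C_1 → C_0 maps an edge to its endpoints' difference, ∂[p,q] = q − p. For instance
  ∂[2,4] = [4] − [2].
This gives a 8×24 integer matrix of rank 7; reducing to Smith normal form yields diagonal entries (1,1,1,1,1,1,1).

Boundary ∂_2: C_2 → C_1 acts by ∂[p,q,r] = [q,r] − [p,r] + [p,q]. For instance
  ∂[2,4,6] = [4,6] − [2,6] + [2,4],
  ∂[1,5,8] = [5,8] − [1,8] + [1,5].
The resulting 24×16 matrix has rank 15, and its Smith normal form has invariant factors (1,1,1,1,1,1,1,1,1,1,1,1,1,1,1).

Reading off H_k = ker ∂_k / im ∂_{k+1}:

  H_0: rank C_0 − rank ∂_1 = 8 − 7 = 1, and the invariant factors of ∂_1 are all 1, so H_0 = Z.

H_0 = Z.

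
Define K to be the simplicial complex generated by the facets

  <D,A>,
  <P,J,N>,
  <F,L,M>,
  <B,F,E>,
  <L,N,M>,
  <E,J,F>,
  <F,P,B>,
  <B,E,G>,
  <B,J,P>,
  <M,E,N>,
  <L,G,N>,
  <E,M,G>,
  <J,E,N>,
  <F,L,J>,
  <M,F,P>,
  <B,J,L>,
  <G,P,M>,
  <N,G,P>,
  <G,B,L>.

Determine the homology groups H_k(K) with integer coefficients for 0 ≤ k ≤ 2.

Fix the vertex order A < B < D < E < F < G < J < L < M < N < P and write every simplex with vertices in increasing order. Then dim K = 2 and the simplices of K are:

  0-simplices (11): A, B, D, E, F, G, J, L, M, N, P
  1-simplices (28): AD, BE, BF, BG, BJ, BL, BP, EF, EG, EJ, EM, EN, FJ, FL, FM, FP, GL, GM, GN, GP, JL, JN, JP, LM, LN, MN, MP, NP
  2-simplices (18): BEF, BEG, BFP, BGL, BJL, BJP, EFJ, EGM, EJN, EMN, FJL, FLM, FMP, GLN, GMP, GNP, JNP, LMN

giving chain groups C_0 ≅ Z^11, C_1 ≅ Z^28, C_2 ≅ Z^18.

∂_1: C_1 → C_0 maps an edge to its endpoints' difference, ∂[p,q] = q − p.
The resulting 11×28 matrix has rank 9, and its Smith normal form has invariant factors (1,1,1,1,1,1,1,1,1).

The boundary map ∂_2: C_2 → C_1 acts by ∂[p,q,r] = [q,r] − [p,r] + [p,q]. For instance
  ∂GMP = MP − GP + GM,
  ∂BGL = GL − BL + BG.
The resulting 28×18 matrix has rank 18, and its Smith normal form has invariant factors (1,1,1,1,1,1,1,1,1,1,1,1,1,1,1,1,1,2).

From H_k ≅ ker(∂_k) / im(∂_{k+1}) we obtain:

  H_0: rank C_0 − rank ∂_1 = 11 − 9 = 2, and the invariant factors of ∂_1 are all 1, so H_0 = Z^2.
  H_1: rank ker ∂_1 − rank ∂_2 = (28 − 9) − 18 = 1, and ∂_2 has invariant factor 2 > 1, so H_1 = Z ⊕ Z/2.
  H_2: rank ker ∂_2 − rank ∂_3 = (18 − 18) − 0 = 0, and there is no ∂_3, so H_2 = 0.

As a check, the Euler characteristic is 11 − 28 + 18 = 1, which agrees with 2 − 1 + 0 = 1.
(K is a triangulation of the disjoint union of the Klein bottle and the 1-simplex.)

H_0 ≅ Z^2,  H_1 ≅ Z ⊕ Z/2,  H_2 = 0.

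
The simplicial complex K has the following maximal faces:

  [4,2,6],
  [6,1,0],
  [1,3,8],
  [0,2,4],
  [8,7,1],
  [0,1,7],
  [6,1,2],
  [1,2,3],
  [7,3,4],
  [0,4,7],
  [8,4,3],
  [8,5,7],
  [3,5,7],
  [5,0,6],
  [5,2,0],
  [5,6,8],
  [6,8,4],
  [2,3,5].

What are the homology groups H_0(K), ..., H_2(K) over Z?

We work with the vertex ordering 0 < 1 < 2 < 3 < 4 < 5 < 6 < 7 < 8. The simplices of K, each written with vertices in increasing order, are:

  0-simplices (9): [0], [1], [2], [3], [4], [5], [6], [7], [8]
  1-simplices (27): (27 of them)
  2-simplices (18): [0,1,6], [0,1,7], [0,2,4], [0,2,5], [0,4,7], [0,5,6], [1,2,3], [1,2,6], [1,3,8], [1,7,8], [2,3,5], [2,4,6], [3,4,7], [3,4,8], [3,5,7], [4,6,8], [5,6,8], [5,7,8]

so the chain groups are C_0 ≅ Z^9, C_1 ≅ Z^27, C_2 ≅ Z^18.

The boundary map ∂_1: C_1 → C_0 sends each edge [p,q] (with p < q) to q − p. For instance
  ∂[2,4] = [4] − [2].
This gives a 9×27 integer matrix of rank 8; reducing to Smith normal form yields diagonal entries (1,1,1,1,1,1,1,1).

The boundary map ∂_2: C_2 → C_1 acts by ∂[p,q,r] = [q,r] − [p,r] + [p,q]. For instance
  ∂[1,2,3] = [2,3] − [1,3] + [1,2],
  ∂[3,4,8] = [4,8] − [3,8] + [3,4].
The resulting 27×18 matrix has rank 18, and its Smith normal form has invariant factors (1,1,1,1,1,1,1,1,1,1,1,1,1,1,1,1,1,2).

Computing H_k = (kernel of ∂_k) / (image of ∂_{k+1}):

  H_0: rank C_0 − rank ∂_1 = 9 − 8 = 1, and the invariant factors of ∂_1 are all 1, so H_0 ≅ Z.
  H_1: rank ker ∂_1 − rank ∂_2 = (27 − 8) − 18 = 1, and ∂_2 has invariant factor 2 > 1, so H_1 ≅ Z ⊕ Z/2.
  H_2: rank ker ∂_2 − rank ∂_3 = (18 − 18) − 0 = 0, and there is no ∂_3, so H_2 ≅ 0.

As a check, the Euler characteristic is 9 − 27 + 18 = 0, which agrees with 1 − 1 + 0 = 0.

H_0 = Z,  H_1 = Z ⊕ Z/2,  H_2 = 0.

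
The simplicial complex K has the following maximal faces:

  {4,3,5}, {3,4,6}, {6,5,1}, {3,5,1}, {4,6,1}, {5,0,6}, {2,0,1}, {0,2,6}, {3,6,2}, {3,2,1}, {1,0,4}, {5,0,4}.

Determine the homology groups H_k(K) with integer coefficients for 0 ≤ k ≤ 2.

H_0 = Z,  H_1 = Z_2,  H_2 = 0.

We work with the vertex ordering 0 < 1 < 2 < 3 < 4 < 5 < 6. The simplices of K, each written with vertices in increasing order, are:

  0-simplices (7): [0], [1], [2], [3], [4], [5], [6]
  1-simplices (18): [0,1], [0,2], [0,4], [0,5], [0,6], [1,2], [1,3], [1,4], [1,5], [1,6], [2,3], [2,6], [3,4], [3,5], [3,6], [4,5], [4,6], [5,6]
  2-simplices (12): [0,1,2], [0,1,4], [0,2,6], [0,4,5], [0,5,6], [1,2,3], [1,3,5], [1,4,6], [1,5,6], [2,3,6], [3,4,5], [3,4,6]

Hence C_0 ≅ Z^7, C_1 ≅ Z^18, C_2 ≅ Z^12.

∂_1: C_1 → C_0 maps an edge to its endpoints' difference, ∂[p,q] = q − p.
The resulting 7×18 matrix has rank 6, and its Smith normal form has invariant factors (1,1,1,1,1,1).

∂_2: C_2 → C_1 sends each 2-simplex [p,q,r] to [q,r] − [p,r] + [p,q]. For instance
  ∂[0,1,4] = [1,4] − [0,4] + [0,1],
  ∂[1,4,6] = [4,6] − [1,6] + [1,4].
The 18×12 boundary matrix has rank 12 and Smith normal form diag(1,1,1,1,1,1,1,1,1,1,1,2).

Reading off H_k = ker ∂_k / im ∂_{k+1}:

  H_0: rank C_0 − rank ∂_1 = 7 − 6 = 1, and the invariant factors of ∂_1 are all 1, so H_0 = Z.
  H_1: rank ker ∂_1 − rank ∂_2 = (18 − 6) − 12 = 0, and ∂_2 has invariant factor 2 > 1, so H_1 = Z_2.
  H_2: rank ker ∂_2 − rank ∂_3 = (12 − 12) − 0 = 0, and there is no ∂_3, so H_2 = 0.

As a check, the Euler characteristic is 7 − 18 + 12 = 1, which agrees with 1 − 0 + 0 = 1.
(K is a triangulation of the real projective plane RP^2.)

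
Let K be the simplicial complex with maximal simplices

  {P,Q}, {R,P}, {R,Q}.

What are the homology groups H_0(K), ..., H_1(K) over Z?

Order the vertices as P < Q < R. Listing each simplex with vertices in this order, K has dimension 1 with simplices:

  0-simplices (3): P, Q, R
  1-simplices (3): PQ, PR, QR

Hence C_0 ≅ Z^3, C_1 ≅ Z^3.

Boundary ∂_1: C_1 → C_0 is given by ∂[p,q] = [q] − [p].
The resulting 3×3 matrix has rank 2, and its Smith normal form has invariant factors (1,1).

Reading off H_k = ker ∂_k / im ∂_{k+1}:

  H_0: rank C_0 − rank ∂_1 = 3 − 2 = 1, and the invariant factors of ∂_1 are all 1, so H_0 ≅ Z.
  H_1: rank ker ∂_1 − rank ∂_2 = (3 − 2) − 0 = 1, and there is no ∂_2, so H_1 ≅ Z.

As a check, the Euler characteristic is 3 − 3 = 0, which agrees with 1 − 1 = 0.
(K is a triangulation of the circle S^1.)

H_0 ≅ Z,  H_1 ≅ Z.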